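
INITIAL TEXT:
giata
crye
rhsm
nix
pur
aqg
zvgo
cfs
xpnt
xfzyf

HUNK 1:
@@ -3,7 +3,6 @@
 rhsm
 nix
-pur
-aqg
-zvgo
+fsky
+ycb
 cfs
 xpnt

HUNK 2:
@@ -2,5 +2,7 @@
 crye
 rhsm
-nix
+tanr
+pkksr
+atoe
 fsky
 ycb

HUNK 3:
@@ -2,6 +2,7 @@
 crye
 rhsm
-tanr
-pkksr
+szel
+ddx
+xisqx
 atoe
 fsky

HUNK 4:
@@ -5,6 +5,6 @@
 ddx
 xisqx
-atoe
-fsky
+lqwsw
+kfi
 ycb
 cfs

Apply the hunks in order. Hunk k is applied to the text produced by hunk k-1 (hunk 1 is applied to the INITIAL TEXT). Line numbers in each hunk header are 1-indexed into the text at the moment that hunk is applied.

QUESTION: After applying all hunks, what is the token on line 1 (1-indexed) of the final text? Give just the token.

Hunk 1: at line 3 remove [pur,aqg,zvgo] add [fsky,ycb] -> 9 lines: giata crye rhsm nix fsky ycb cfs xpnt xfzyf
Hunk 2: at line 2 remove [nix] add [tanr,pkksr,atoe] -> 11 lines: giata crye rhsm tanr pkksr atoe fsky ycb cfs xpnt xfzyf
Hunk 3: at line 2 remove [tanr,pkksr] add [szel,ddx,xisqx] -> 12 lines: giata crye rhsm szel ddx xisqx atoe fsky ycb cfs xpnt xfzyf
Hunk 4: at line 5 remove [atoe,fsky] add [lqwsw,kfi] -> 12 lines: giata crye rhsm szel ddx xisqx lqwsw kfi ycb cfs xpnt xfzyf
Final line 1: giata

Answer: giata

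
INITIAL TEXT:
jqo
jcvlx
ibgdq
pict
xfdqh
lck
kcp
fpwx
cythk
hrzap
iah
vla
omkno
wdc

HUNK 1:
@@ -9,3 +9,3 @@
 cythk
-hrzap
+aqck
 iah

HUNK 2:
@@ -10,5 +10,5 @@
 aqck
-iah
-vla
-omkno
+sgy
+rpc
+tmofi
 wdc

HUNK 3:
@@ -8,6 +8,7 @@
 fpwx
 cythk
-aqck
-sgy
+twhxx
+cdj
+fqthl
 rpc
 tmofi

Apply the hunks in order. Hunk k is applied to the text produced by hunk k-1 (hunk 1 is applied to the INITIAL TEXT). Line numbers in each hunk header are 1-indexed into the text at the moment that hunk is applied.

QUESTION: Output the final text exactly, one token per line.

Hunk 1: at line 9 remove [hrzap] add [aqck] -> 14 lines: jqo jcvlx ibgdq pict xfdqh lck kcp fpwx cythk aqck iah vla omkno wdc
Hunk 2: at line 10 remove [iah,vla,omkno] add [sgy,rpc,tmofi] -> 14 lines: jqo jcvlx ibgdq pict xfdqh lck kcp fpwx cythk aqck sgy rpc tmofi wdc
Hunk 3: at line 8 remove [aqck,sgy] add [twhxx,cdj,fqthl] -> 15 lines: jqo jcvlx ibgdq pict xfdqh lck kcp fpwx cythk twhxx cdj fqthl rpc tmofi wdc

Answer: jqo
jcvlx
ibgdq
pict
xfdqh
lck
kcp
fpwx
cythk
twhxx
cdj
fqthl
rpc
tmofi
wdc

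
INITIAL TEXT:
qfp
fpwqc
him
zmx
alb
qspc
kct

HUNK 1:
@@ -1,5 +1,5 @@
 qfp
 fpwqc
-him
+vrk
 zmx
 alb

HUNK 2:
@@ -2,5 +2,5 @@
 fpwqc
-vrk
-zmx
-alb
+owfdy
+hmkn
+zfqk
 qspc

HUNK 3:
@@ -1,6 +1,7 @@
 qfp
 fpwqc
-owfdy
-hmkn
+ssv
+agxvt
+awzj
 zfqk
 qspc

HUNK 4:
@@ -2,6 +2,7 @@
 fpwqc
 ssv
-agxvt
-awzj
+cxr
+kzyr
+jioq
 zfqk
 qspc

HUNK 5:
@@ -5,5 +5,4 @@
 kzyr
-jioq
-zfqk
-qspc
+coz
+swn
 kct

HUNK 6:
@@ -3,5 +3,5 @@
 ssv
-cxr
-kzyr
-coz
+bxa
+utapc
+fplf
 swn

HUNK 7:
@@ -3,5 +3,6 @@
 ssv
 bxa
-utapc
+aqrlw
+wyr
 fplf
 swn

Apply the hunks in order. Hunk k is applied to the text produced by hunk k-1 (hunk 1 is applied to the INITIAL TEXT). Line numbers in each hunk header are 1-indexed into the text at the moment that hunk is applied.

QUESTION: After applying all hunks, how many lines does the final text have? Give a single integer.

Hunk 1: at line 1 remove [him] add [vrk] -> 7 lines: qfp fpwqc vrk zmx alb qspc kct
Hunk 2: at line 2 remove [vrk,zmx,alb] add [owfdy,hmkn,zfqk] -> 7 lines: qfp fpwqc owfdy hmkn zfqk qspc kct
Hunk 3: at line 1 remove [owfdy,hmkn] add [ssv,agxvt,awzj] -> 8 lines: qfp fpwqc ssv agxvt awzj zfqk qspc kct
Hunk 4: at line 2 remove [agxvt,awzj] add [cxr,kzyr,jioq] -> 9 lines: qfp fpwqc ssv cxr kzyr jioq zfqk qspc kct
Hunk 5: at line 5 remove [jioq,zfqk,qspc] add [coz,swn] -> 8 lines: qfp fpwqc ssv cxr kzyr coz swn kct
Hunk 6: at line 3 remove [cxr,kzyr,coz] add [bxa,utapc,fplf] -> 8 lines: qfp fpwqc ssv bxa utapc fplf swn kct
Hunk 7: at line 3 remove [utapc] add [aqrlw,wyr] -> 9 lines: qfp fpwqc ssv bxa aqrlw wyr fplf swn kct
Final line count: 9

Answer: 9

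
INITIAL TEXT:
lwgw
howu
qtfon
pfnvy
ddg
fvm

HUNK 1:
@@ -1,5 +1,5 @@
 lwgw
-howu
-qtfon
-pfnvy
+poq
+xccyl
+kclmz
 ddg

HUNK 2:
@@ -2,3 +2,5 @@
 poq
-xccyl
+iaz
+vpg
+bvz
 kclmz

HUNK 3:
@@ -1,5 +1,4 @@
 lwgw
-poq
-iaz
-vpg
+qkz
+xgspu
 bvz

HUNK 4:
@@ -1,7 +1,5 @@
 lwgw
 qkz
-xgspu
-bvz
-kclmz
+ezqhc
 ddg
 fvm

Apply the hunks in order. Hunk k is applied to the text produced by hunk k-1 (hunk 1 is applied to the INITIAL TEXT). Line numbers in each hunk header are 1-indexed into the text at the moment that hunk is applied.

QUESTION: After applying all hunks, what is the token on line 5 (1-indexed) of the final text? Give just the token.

Answer: fvm

Derivation:
Hunk 1: at line 1 remove [howu,qtfon,pfnvy] add [poq,xccyl,kclmz] -> 6 lines: lwgw poq xccyl kclmz ddg fvm
Hunk 2: at line 2 remove [xccyl] add [iaz,vpg,bvz] -> 8 lines: lwgw poq iaz vpg bvz kclmz ddg fvm
Hunk 3: at line 1 remove [poq,iaz,vpg] add [qkz,xgspu] -> 7 lines: lwgw qkz xgspu bvz kclmz ddg fvm
Hunk 4: at line 1 remove [xgspu,bvz,kclmz] add [ezqhc] -> 5 lines: lwgw qkz ezqhc ddg fvm
Final line 5: fvm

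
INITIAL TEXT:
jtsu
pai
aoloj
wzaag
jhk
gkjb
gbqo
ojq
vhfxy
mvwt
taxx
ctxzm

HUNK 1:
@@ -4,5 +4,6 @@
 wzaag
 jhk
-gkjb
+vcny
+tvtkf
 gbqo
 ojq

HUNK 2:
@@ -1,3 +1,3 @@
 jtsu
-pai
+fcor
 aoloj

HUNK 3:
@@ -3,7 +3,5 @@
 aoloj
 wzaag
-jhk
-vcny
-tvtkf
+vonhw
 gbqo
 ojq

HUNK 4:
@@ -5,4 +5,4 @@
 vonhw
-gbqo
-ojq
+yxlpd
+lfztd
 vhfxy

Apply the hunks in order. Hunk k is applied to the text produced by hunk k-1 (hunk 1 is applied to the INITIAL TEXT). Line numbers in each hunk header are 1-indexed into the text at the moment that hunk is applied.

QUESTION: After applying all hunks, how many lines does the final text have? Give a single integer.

Answer: 11

Derivation:
Hunk 1: at line 4 remove [gkjb] add [vcny,tvtkf] -> 13 lines: jtsu pai aoloj wzaag jhk vcny tvtkf gbqo ojq vhfxy mvwt taxx ctxzm
Hunk 2: at line 1 remove [pai] add [fcor] -> 13 lines: jtsu fcor aoloj wzaag jhk vcny tvtkf gbqo ojq vhfxy mvwt taxx ctxzm
Hunk 3: at line 3 remove [jhk,vcny,tvtkf] add [vonhw] -> 11 lines: jtsu fcor aoloj wzaag vonhw gbqo ojq vhfxy mvwt taxx ctxzm
Hunk 4: at line 5 remove [gbqo,ojq] add [yxlpd,lfztd] -> 11 lines: jtsu fcor aoloj wzaag vonhw yxlpd lfztd vhfxy mvwt taxx ctxzm
Final line count: 11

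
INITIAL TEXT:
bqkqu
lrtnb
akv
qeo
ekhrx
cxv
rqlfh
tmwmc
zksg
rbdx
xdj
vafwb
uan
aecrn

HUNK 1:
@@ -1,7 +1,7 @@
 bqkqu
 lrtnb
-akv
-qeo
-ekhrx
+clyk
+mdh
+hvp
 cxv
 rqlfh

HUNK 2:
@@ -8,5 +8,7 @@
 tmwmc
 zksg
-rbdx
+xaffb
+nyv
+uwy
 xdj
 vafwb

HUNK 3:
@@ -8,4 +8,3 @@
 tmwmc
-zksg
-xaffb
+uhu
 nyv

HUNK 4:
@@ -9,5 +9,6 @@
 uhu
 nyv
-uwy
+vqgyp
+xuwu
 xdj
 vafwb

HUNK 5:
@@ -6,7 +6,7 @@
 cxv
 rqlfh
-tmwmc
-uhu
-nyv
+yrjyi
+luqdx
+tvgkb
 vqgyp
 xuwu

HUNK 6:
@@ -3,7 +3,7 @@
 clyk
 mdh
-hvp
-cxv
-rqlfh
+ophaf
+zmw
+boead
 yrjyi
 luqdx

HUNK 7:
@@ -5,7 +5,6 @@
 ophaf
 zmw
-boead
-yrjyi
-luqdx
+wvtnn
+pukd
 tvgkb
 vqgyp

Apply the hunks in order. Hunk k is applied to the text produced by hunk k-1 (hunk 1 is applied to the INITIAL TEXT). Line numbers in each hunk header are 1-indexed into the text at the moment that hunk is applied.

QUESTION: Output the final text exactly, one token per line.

Answer: bqkqu
lrtnb
clyk
mdh
ophaf
zmw
wvtnn
pukd
tvgkb
vqgyp
xuwu
xdj
vafwb
uan
aecrn

Derivation:
Hunk 1: at line 1 remove [akv,qeo,ekhrx] add [clyk,mdh,hvp] -> 14 lines: bqkqu lrtnb clyk mdh hvp cxv rqlfh tmwmc zksg rbdx xdj vafwb uan aecrn
Hunk 2: at line 8 remove [rbdx] add [xaffb,nyv,uwy] -> 16 lines: bqkqu lrtnb clyk mdh hvp cxv rqlfh tmwmc zksg xaffb nyv uwy xdj vafwb uan aecrn
Hunk 3: at line 8 remove [zksg,xaffb] add [uhu] -> 15 lines: bqkqu lrtnb clyk mdh hvp cxv rqlfh tmwmc uhu nyv uwy xdj vafwb uan aecrn
Hunk 4: at line 9 remove [uwy] add [vqgyp,xuwu] -> 16 lines: bqkqu lrtnb clyk mdh hvp cxv rqlfh tmwmc uhu nyv vqgyp xuwu xdj vafwb uan aecrn
Hunk 5: at line 6 remove [tmwmc,uhu,nyv] add [yrjyi,luqdx,tvgkb] -> 16 lines: bqkqu lrtnb clyk mdh hvp cxv rqlfh yrjyi luqdx tvgkb vqgyp xuwu xdj vafwb uan aecrn
Hunk 6: at line 3 remove [hvp,cxv,rqlfh] add [ophaf,zmw,boead] -> 16 lines: bqkqu lrtnb clyk mdh ophaf zmw boead yrjyi luqdx tvgkb vqgyp xuwu xdj vafwb uan aecrn
Hunk 7: at line 5 remove [boead,yrjyi,luqdx] add [wvtnn,pukd] -> 15 lines: bqkqu lrtnb clyk mdh ophaf zmw wvtnn pukd tvgkb vqgyp xuwu xdj vafwb uan aecrn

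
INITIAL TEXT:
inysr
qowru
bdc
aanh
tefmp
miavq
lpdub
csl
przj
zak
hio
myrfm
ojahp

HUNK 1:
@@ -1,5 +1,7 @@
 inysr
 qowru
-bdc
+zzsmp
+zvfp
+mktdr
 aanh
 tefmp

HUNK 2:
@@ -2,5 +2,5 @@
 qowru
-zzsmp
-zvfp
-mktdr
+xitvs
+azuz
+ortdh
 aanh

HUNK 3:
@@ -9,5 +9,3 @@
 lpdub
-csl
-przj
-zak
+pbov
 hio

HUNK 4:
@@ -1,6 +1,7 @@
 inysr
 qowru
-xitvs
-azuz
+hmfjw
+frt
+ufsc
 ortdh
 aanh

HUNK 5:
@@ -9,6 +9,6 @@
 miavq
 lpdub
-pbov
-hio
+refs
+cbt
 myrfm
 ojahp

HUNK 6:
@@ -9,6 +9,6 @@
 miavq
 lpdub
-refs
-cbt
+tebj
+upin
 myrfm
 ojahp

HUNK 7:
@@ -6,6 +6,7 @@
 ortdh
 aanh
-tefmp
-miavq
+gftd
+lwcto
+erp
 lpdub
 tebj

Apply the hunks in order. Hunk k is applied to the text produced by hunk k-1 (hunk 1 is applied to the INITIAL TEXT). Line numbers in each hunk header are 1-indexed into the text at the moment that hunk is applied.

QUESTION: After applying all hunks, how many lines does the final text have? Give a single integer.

Hunk 1: at line 1 remove [bdc] add [zzsmp,zvfp,mktdr] -> 15 lines: inysr qowru zzsmp zvfp mktdr aanh tefmp miavq lpdub csl przj zak hio myrfm ojahp
Hunk 2: at line 2 remove [zzsmp,zvfp,mktdr] add [xitvs,azuz,ortdh] -> 15 lines: inysr qowru xitvs azuz ortdh aanh tefmp miavq lpdub csl przj zak hio myrfm ojahp
Hunk 3: at line 9 remove [csl,przj,zak] add [pbov] -> 13 lines: inysr qowru xitvs azuz ortdh aanh tefmp miavq lpdub pbov hio myrfm ojahp
Hunk 4: at line 1 remove [xitvs,azuz] add [hmfjw,frt,ufsc] -> 14 lines: inysr qowru hmfjw frt ufsc ortdh aanh tefmp miavq lpdub pbov hio myrfm ojahp
Hunk 5: at line 9 remove [pbov,hio] add [refs,cbt] -> 14 lines: inysr qowru hmfjw frt ufsc ortdh aanh tefmp miavq lpdub refs cbt myrfm ojahp
Hunk 6: at line 9 remove [refs,cbt] add [tebj,upin] -> 14 lines: inysr qowru hmfjw frt ufsc ortdh aanh tefmp miavq lpdub tebj upin myrfm ojahp
Hunk 7: at line 6 remove [tefmp,miavq] add [gftd,lwcto,erp] -> 15 lines: inysr qowru hmfjw frt ufsc ortdh aanh gftd lwcto erp lpdub tebj upin myrfm ojahp
Final line count: 15

Answer: 15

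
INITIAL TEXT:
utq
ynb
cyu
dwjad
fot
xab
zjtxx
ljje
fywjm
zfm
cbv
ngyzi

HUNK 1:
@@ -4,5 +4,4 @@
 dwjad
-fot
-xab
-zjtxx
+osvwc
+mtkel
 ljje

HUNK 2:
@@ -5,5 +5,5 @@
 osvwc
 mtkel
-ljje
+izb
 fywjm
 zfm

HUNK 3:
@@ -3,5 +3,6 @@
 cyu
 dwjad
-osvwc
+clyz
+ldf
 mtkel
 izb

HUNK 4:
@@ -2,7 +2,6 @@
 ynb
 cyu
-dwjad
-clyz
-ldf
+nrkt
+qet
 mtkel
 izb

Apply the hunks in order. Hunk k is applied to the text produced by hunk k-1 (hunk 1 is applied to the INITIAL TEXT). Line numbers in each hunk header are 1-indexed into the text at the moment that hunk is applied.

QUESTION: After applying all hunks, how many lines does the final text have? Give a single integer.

Hunk 1: at line 4 remove [fot,xab,zjtxx] add [osvwc,mtkel] -> 11 lines: utq ynb cyu dwjad osvwc mtkel ljje fywjm zfm cbv ngyzi
Hunk 2: at line 5 remove [ljje] add [izb] -> 11 lines: utq ynb cyu dwjad osvwc mtkel izb fywjm zfm cbv ngyzi
Hunk 3: at line 3 remove [osvwc] add [clyz,ldf] -> 12 lines: utq ynb cyu dwjad clyz ldf mtkel izb fywjm zfm cbv ngyzi
Hunk 4: at line 2 remove [dwjad,clyz,ldf] add [nrkt,qet] -> 11 lines: utq ynb cyu nrkt qet mtkel izb fywjm zfm cbv ngyzi
Final line count: 11

Answer: 11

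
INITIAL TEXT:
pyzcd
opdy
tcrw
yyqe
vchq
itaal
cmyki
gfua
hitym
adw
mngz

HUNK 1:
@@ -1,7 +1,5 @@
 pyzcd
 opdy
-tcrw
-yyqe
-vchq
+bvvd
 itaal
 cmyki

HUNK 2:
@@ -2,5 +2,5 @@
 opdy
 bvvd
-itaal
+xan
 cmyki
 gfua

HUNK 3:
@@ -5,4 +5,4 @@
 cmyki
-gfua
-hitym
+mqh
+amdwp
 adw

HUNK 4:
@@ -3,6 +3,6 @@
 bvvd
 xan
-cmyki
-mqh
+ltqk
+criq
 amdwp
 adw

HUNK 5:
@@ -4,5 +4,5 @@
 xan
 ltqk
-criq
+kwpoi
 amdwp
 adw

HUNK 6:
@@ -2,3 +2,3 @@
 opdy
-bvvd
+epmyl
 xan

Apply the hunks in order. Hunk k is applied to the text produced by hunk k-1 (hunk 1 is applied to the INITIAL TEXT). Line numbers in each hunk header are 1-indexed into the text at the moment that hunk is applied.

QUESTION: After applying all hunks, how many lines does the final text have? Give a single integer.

Hunk 1: at line 1 remove [tcrw,yyqe,vchq] add [bvvd] -> 9 lines: pyzcd opdy bvvd itaal cmyki gfua hitym adw mngz
Hunk 2: at line 2 remove [itaal] add [xan] -> 9 lines: pyzcd opdy bvvd xan cmyki gfua hitym adw mngz
Hunk 3: at line 5 remove [gfua,hitym] add [mqh,amdwp] -> 9 lines: pyzcd opdy bvvd xan cmyki mqh amdwp adw mngz
Hunk 4: at line 3 remove [cmyki,mqh] add [ltqk,criq] -> 9 lines: pyzcd opdy bvvd xan ltqk criq amdwp adw mngz
Hunk 5: at line 4 remove [criq] add [kwpoi] -> 9 lines: pyzcd opdy bvvd xan ltqk kwpoi amdwp adw mngz
Hunk 6: at line 2 remove [bvvd] add [epmyl] -> 9 lines: pyzcd opdy epmyl xan ltqk kwpoi amdwp adw mngz
Final line count: 9

Answer: 9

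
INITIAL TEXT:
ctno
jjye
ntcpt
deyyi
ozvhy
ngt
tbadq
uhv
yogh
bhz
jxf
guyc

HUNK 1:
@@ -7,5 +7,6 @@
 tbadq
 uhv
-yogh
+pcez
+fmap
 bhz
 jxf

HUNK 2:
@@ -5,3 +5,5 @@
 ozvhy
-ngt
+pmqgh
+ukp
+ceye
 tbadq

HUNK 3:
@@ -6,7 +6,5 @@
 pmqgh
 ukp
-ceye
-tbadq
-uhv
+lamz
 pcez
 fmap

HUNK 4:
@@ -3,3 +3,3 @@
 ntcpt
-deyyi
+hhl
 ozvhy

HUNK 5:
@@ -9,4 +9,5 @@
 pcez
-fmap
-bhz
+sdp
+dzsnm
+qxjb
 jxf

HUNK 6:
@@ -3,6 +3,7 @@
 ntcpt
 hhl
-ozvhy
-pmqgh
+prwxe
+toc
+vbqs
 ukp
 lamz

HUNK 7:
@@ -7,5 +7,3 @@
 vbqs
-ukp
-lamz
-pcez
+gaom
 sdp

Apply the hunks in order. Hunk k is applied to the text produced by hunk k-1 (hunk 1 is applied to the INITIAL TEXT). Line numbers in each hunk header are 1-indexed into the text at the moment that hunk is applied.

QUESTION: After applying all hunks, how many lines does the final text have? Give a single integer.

Hunk 1: at line 7 remove [yogh] add [pcez,fmap] -> 13 lines: ctno jjye ntcpt deyyi ozvhy ngt tbadq uhv pcez fmap bhz jxf guyc
Hunk 2: at line 5 remove [ngt] add [pmqgh,ukp,ceye] -> 15 lines: ctno jjye ntcpt deyyi ozvhy pmqgh ukp ceye tbadq uhv pcez fmap bhz jxf guyc
Hunk 3: at line 6 remove [ceye,tbadq,uhv] add [lamz] -> 13 lines: ctno jjye ntcpt deyyi ozvhy pmqgh ukp lamz pcez fmap bhz jxf guyc
Hunk 4: at line 3 remove [deyyi] add [hhl] -> 13 lines: ctno jjye ntcpt hhl ozvhy pmqgh ukp lamz pcez fmap bhz jxf guyc
Hunk 5: at line 9 remove [fmap,bhz] add [sdp,dzsnm,qxjb] -> 14 lines: ctno jjye ntcpt hhl ozvhy pmqgh ukp lamz pcez sdp dzsnm qxjb jxf guyc
Hunk 6: at line 3 remove [ozvhy,pmqgh] add [prwxe,toc,vbqs] -> 15 lines: ctno jjye ntcpt hhl prwxe toc vbqs ukp lamz pcez sdp dzsnm qxjb jxf guyc
Hunk 7: at line 7 remove [ukp,lamz,pcez] add [gaom] -> 13 lines: ctno jjye ntcpt hhl prwxe toc vbqs gaom sdp dzsnm qxjb jxf guyc
Final line count: 13

Answer: 13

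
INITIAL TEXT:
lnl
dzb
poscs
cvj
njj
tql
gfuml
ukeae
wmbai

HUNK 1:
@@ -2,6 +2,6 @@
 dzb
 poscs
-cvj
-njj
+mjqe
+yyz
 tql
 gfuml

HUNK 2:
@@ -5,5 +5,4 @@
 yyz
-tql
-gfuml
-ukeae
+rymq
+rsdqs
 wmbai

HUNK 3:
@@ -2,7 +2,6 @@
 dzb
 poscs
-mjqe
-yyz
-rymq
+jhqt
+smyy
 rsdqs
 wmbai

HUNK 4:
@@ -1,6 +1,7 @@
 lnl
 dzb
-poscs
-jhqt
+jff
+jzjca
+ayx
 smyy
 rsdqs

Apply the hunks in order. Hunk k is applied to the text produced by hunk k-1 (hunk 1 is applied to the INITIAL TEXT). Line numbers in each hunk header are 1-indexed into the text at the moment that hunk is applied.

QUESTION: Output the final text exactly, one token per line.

Hunk 1: at line 2 remove [cvj,njj] add [mjqe,yyz] -> 9 lines: lnl dzb poscs mjqe yyz tql gfuml ukeae wmbai
Hunk 2: at line 5 remove [tql,gfuml,ukeae] add [rymq,rsdqs] -> 8 lines: lnl dzb poscs mjqe yyz rymq rsdqs wmbai
Hunk 3: at line 2 remove [mjqe,yyz,rymq] add [jhqt,smyy] -> 7 lines: lnl dzb poscs jhqt smyy rsdqs wmbai
Hunk 4: at line 1 remove [poscs,jhqt] add [jff,jzjca,ayx] -> 8 lines: lnl dzb jff jzjca ayx smyy rsdqs wmbai

Answer: lnl
dzb
jff
jzjca
ayx
smyy
rsdqs
wmbai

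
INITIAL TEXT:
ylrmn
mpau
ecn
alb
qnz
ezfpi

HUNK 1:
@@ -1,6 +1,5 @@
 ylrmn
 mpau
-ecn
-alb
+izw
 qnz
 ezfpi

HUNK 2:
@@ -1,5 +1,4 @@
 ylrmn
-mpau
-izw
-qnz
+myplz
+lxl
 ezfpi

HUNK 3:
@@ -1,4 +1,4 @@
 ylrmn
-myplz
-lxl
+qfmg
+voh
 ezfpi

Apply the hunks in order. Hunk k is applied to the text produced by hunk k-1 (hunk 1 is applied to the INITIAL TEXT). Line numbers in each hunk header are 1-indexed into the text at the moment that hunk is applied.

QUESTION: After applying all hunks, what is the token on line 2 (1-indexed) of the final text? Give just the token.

Answer: qfmg

Derivation:
Hunk 1: at line 1 remove [ecn,alb] add [izw] -> 5 lines: ylrmn mpau izw qnz ezfpi
Hunk 2: at line 1 remove [mpau,izw,qnz] add [myplz,lxl] -> 4 lines: ylrmn myplz lxl ezfpi
Hunk 3: at line 1 remove [myplz,lxl] add [qfmg,voh] -> 4 lines: ylrmn qfmg voh ezfpi
Final line 2: qfmg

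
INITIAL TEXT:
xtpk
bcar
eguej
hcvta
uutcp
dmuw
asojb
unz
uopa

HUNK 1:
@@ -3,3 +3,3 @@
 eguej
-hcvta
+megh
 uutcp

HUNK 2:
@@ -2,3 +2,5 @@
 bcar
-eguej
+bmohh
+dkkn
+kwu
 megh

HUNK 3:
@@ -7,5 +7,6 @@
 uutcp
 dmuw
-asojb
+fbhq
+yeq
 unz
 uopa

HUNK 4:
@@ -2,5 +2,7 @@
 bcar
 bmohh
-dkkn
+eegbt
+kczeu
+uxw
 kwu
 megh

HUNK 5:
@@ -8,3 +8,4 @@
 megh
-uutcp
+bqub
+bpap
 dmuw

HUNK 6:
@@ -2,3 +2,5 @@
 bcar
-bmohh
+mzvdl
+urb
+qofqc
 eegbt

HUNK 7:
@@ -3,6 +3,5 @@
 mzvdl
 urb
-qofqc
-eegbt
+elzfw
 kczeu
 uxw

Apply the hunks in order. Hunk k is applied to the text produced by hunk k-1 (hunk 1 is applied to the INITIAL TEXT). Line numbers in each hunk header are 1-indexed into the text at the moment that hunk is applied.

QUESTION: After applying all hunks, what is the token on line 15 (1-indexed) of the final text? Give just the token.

Answer: unz

Derivation:
Hunk 1: at line 3 remove [hcvta] add [megh] -> 9 lines: xtpk bcar eguej megh uutcp dmuw asojb unz uopa
Hunk 2: at line 2 remove [eguej] add [bmohh,dkkn,kwu] -> 11 lines: xtpk bcar bmohh dkkn kwu megh uutcp dmuw asojb unz uopa
Hunk 3: at line 7 remove [asojb] add [fbhq,yeq] -> 12 lines: xtpk bcar bmohh dkkn kwu megh uutcp dmuw fbhq yeq unz uopa
Hunk 4: at line 2 remove [dkkn] add [eegbt,kczeu,uxw] -> 14 lines: xtpk bcar bmohh eegbt kczeu uxw kwu megh uutcp dmuw fbhq yeq unz uopa
Hunk 5: at line 8 remove [uutcp] add [bqub,bpap] -> 15 lines: xtpk bcar bmohh eegbt kczeu uxw kwu megh bqub bpap dmuw fbhq yeq unz uopa
Hunk 6: at line 2 remove [bmohh] add [mzvdl,urb,qofqc] -> 17 lines: xtpk bcar mzvdl urb qofqc eegbt kczeu uxw kwu megh bqub bpap dmuw fbhq yeq unz uopa
Hunk 7: at line 3 remove [qofqc,eegbt] add [elzfw] -> 16 lines: xtpk bcar mzvdl urb elzfw kczeu uxw kwu megh bqub bpap dmuw fbhq yeq unz uopa
Final line 15: unz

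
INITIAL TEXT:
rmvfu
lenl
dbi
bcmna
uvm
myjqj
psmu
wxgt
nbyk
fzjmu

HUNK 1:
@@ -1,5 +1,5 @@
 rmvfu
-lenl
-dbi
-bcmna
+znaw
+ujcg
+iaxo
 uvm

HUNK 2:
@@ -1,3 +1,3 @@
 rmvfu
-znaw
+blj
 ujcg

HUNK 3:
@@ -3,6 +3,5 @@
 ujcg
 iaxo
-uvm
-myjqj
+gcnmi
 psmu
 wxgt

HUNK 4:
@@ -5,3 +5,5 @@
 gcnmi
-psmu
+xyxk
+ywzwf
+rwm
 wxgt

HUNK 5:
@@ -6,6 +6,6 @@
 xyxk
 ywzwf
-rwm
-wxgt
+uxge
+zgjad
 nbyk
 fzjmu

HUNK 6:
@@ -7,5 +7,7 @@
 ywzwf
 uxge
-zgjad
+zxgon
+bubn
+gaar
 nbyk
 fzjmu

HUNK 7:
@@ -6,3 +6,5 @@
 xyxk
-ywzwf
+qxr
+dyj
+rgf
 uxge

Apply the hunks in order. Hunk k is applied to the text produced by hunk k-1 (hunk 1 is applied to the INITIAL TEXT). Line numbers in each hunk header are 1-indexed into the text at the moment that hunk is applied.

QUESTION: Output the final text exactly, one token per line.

Answer: rmvfu
blj
ujcg
iaxo
gcnmi
xyxk
qxr
dyj
rgf
uxge
zxgon
bubn
gaar
nbyk
fzjmu

Derivation:
Hunk 1: at line 1 remove [lenl,dbi,bcmna] add [znaw,ujcg,iaxo] -> 10 lines: rmvfu znaw ujcg iaxo uvm myjqj psmu wxgt nbyk fzjmu
Hunk 2: at line 1 remove [znaw] add [blj] -> 10 lines: rmvfu blj ujcg iaxo uvm myjqj psmu wxgt nbyk fzjmu
Hunk 3: at line 3 remove [uvm,myjqj] add [gcnmi] -> 9 lines: rmvfu blj ujcg iaxo gcnmi psmu wxgt nbyk fzjmu
Hunk 4: at line 5 remove [psmu] add [xyxk,ywzwf,rwm] -> 11 lines: rmvfu blj ujcg iaxo gcnmi xyxk ywzwf rwm wxgt nbyk fzjmu
Hunk 5: at line 6 remove [rwm,wxgt] add [uxge,zgjad] -> 11 lines: rmvfu blj ujcg iaxo gcnmi xyxk ywzwf uxge zgjad nbyk fzjmu
Hunk 6: at line 7 remove [zgjad] add [zxgon,bubn,gaar] -> 13 lines: rmvfu blj ujcg iaxo gcnmi xyxk ywzwf uxge zxgon bubn gaar nbyk fzjmu
Hunk 7: at line 6 remove [ywzwf] add [qxr,dyj,rgf] -> 15 lines: rmvfu blj ujcg iaxo gcnmi xyxk qxr dyj rgf uxge zxgon bubn gaar nbyk fzjmu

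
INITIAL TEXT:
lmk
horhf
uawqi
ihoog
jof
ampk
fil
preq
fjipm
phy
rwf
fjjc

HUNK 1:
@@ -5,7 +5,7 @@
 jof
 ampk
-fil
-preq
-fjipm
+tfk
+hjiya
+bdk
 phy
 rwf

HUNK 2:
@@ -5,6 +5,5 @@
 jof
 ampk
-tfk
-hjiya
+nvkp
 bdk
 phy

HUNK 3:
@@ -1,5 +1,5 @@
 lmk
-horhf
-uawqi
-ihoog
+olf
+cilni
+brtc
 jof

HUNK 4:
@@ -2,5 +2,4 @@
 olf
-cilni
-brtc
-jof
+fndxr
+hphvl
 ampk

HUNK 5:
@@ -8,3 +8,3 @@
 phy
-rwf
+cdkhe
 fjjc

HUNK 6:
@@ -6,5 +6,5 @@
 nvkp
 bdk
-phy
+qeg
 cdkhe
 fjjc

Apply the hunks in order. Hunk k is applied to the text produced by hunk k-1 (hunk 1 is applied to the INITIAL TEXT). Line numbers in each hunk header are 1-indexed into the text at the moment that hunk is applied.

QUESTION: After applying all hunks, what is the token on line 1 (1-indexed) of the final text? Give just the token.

Answer: lmk

Derivation:
Hunk 1: at line 5 remove [fil,preq,fjipm] add [tfk,hjiya,bdk] -> 12 lines: lmk horhf uawqi ihoog jof ampk tfk hjiya bdk phy rwf fjjc
Hunk 2: at line 5 remove [tfk,hjiya] add [nvkp] -> 11 lines: lmk horhf uawqi ihoog jof ampk nvkp bdk phy rwf fjjc
Hunk 3: at line 1 remove [horhf,uawqi,ihoog] add [olf,cilni,brtc] -> 11 lines: lmk olf cilni brtc jof ampk nvkp bdk phy rwf fjjc
Hunk 4: at line 2 remove [cilni,brtc,jof] add [fndxr,hphvl] -> 10 lines: lmk olf fndxr hphvl ampk nvkp bdk phy rwf fjjc
Hunk 5: at line 8 remove [rwf] add [cdkhe] -> 10 lines: lmk olf fndxr hphvl ampk nvkp bdk phy cdkhe fjjc
Hunk 6: at line 6 remove [phy] add [qeg] -> 10 lines: lmk olf fndxr hphvl ampk nvkp bdk qeg cdkhe fjjc
Final line 1: lmk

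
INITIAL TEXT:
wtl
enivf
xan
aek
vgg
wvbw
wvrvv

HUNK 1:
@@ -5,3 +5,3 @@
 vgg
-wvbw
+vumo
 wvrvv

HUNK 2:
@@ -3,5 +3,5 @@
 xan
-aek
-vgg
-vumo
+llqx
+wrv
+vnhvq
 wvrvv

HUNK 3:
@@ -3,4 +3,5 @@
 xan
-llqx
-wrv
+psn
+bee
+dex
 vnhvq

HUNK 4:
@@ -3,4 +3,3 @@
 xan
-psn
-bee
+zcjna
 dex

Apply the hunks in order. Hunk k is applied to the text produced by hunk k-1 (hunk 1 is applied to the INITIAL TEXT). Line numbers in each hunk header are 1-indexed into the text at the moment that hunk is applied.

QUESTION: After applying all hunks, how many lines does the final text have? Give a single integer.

Hunk 1: at line 5 remove [wvbw] add [vumo] -> 7 lines: wtl enivf xan aek vgg vumo wvrvv
Hunk 2: at line 3 remove [aek,vgg,vumo] add [llqx,wrv,vnhvq] -> 7 lines: wtl enivf xan llqx wrv vnhvq wvrvv
Hunk 3: at line 3 remove [llqx,wrv] add [psn,bee,dex] -> 8 lines: wtl enivf xan psn bee dex vnhvq wvrvv
Hunk 4: at line 3 remove [psn,bee] add [zcjna] -> 7 lines: wtl enivf xan zcjna dex vnhvq wvrvv
Final line count: 7

Answer: 7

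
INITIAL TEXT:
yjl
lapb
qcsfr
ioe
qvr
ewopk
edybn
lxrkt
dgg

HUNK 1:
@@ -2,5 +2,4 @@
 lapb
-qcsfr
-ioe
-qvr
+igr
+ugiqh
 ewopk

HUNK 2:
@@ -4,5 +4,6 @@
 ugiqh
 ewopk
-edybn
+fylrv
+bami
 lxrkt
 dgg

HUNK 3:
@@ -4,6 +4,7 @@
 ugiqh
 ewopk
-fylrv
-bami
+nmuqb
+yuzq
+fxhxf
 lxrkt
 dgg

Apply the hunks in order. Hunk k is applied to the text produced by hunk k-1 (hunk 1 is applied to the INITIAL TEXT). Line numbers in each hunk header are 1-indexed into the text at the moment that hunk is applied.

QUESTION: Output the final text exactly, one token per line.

Answer: yjl
lapb
igr
ugiqh
ewopk
nmuqb
yuzq
fxhxf
lxrkt
dgg

Derivation:
Hunk 1: at line 2 remove [qcsfr,ioe,qvr] add [igr,ugiqh] -> 8 lines: yjl lapb igr ugiqh ewopk edybn lxrkt dgg
Hunk 2: at line 4 remove [edybn] add [fylrv,bami] -> 9 lines: yjl lapb igr ugiqh ewopk fylrv bami lxrkt dgg
Hunk 3: at line 4 remove [fylrv,bami] add [nmuqb,yuzq,fxhxf] -> 10 lines: yjl lapb igr ugiqh ewopk nmuqb yuzq fxhxf lxrkt dgg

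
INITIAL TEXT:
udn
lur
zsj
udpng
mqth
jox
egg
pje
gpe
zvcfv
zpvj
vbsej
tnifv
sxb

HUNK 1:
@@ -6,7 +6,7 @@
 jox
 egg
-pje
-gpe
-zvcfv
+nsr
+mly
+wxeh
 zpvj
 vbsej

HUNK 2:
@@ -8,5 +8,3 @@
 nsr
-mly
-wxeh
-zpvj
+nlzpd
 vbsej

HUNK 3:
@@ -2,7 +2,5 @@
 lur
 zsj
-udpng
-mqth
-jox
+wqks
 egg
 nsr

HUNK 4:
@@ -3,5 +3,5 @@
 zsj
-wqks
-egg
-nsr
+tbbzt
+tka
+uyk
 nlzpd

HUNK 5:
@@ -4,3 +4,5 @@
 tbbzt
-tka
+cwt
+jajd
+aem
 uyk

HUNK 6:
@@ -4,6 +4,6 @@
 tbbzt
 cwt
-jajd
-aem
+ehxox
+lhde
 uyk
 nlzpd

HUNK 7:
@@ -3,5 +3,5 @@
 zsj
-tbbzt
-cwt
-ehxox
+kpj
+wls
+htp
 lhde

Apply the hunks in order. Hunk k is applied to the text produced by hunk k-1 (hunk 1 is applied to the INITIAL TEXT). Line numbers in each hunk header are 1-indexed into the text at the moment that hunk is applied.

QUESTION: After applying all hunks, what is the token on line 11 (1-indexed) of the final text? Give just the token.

Answer: tnifv

Derivation:
Hunk 1: at line 6 remove [pje,gpe,zvcfv] add [nsr,mly,wxeh] -> 14 lines: udn lur zsj udpng mqth jox egg nsr mly wxeh zpvj vbsej tnifv sxb
Hunk 2: at line 8 remove [mly,wxeh,zpvj] add [nlzpd] -> 12 lines: udn lur zsj udpng mqth jox egg nsr nlzpd vbsej tnifv sxb
Hunk 3: at line 2 remove [udpng,mqth,jox] add [wqks] -> 10 lines: udn lur zsj wqks egg nsr nlzpd vbsej tnifv sxb
Hunk 4: at line 3 remove [wqks,egg,nsr] add [tbbzt,tka,uyk] -> 10 lines: udn lur zsj tbbzt tka uyk nlzpd vbsej tnifv sxb
Hunk 5: at line 4 remove [tka] add [cwt,jajd,aem] -> 12 lines: udn lur zsj tbbzt cwt jajd aem uyk nlzpd vbsej tnifv sxb
Hunk 6: at line 4 remove [jajd,aem] add [ehxox,lhde] -> 12 lines: udn lur zsj tbbzt cwt ehxox lhde uyk nlzpd vbsej tnifv sxb
Hunk 7: at line 3 remove [tbbzt,cwt,ehxox] add [kpj,wls,htp] -> 12 lines: udn lur zsj kpj wls htp lhde uyk nlzpd vbsej tnifv sxb
Final line 11: tnifv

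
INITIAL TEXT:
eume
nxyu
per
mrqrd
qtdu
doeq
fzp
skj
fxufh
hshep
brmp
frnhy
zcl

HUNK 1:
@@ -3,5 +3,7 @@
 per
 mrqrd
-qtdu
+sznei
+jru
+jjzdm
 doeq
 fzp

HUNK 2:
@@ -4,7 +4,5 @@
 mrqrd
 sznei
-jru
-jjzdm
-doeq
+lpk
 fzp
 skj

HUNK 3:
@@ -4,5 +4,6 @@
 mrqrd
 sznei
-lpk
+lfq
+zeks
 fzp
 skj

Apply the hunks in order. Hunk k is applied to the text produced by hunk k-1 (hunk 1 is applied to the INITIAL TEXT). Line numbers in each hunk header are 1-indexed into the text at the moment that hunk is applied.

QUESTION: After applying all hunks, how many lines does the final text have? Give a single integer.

Hunk 1: at line 3 remove [qtdu] add [sznei,jru,jjzdm] -> 15 lines: eume nxyu per mrqrd sznei jru jjzdm doeq fzp skj fxufh hshep brmp frnhy zcl
Hunk 2: at line 4 remove [jru,jjzdm,doeq] add [lpk] -> 13 lines: eume nxyu per mrqrd sznei lpk fzp skj fxufh hshep brmp frnhy zcl
Hunk 3: at line 4 remove [lpk] add [lfq,zeks] -> 14 lines: eume nxyu per mrqrd sznei lfq zeks fzp skj fxufh hshep brmp frnhy zcl
Final line count: 14

Answer: 14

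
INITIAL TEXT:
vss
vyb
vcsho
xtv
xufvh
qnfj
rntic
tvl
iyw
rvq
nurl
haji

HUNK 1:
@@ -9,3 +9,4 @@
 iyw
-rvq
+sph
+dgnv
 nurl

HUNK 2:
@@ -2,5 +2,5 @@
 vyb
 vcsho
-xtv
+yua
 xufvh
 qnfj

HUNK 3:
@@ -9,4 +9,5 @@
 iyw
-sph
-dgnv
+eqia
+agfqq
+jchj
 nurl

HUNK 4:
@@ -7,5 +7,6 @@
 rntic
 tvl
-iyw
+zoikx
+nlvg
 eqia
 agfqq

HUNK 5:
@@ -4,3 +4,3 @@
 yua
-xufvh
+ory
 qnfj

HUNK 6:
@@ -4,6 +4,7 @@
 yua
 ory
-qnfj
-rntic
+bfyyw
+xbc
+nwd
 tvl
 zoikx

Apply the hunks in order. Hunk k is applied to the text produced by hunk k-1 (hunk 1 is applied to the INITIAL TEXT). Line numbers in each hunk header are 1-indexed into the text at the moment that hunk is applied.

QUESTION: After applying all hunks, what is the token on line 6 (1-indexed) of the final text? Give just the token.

Answer: bfyyw

Derivation:
Hunk 1: at line 9 remove [rvq] add [sph,dgnv] -> 13 lines: vss vyb vcsho xtv xufvh qnfj rntic tvl iyw sph dgnv nurl haji
Hunk 2: at line 2 remove [xtv] add [yua] -> 13 lines: vss vyb vcsho yua xufvh qnfj rntic tvl iyw sph dgnv nurl haji
Hunk 3: at line 9 remove [sph,dgnv] add [eqia,agfqq,jchj] -> 14 lines: vss vyb vcsho yua xufvh qnfj rntic tvl iyw eqia agfqq jchj nurl haji
Hunk 4: at line 7 remove [iyw] add [zoikx,nlvg] -> 15 lines: vss vyb vcsho yua xufvh qnfj rntic tvl zoikx nlvg eqia agfqq jchj nurl haji
Hunk 5: at line 4 remove [xufvh] add [ory] -> 15 lines: vss vyb vcsho yua ory qnfj rntic tvl zoikx nlvg eqia agfqq jchj nurl haji
Hunk 6: at line 4 remove [qnfj,rntic] add [bfyyw,xbc,nwd] -> 16 lines: vss vyb vcsho yua ory bfyyw xbc nwd tvl zoikx nlvg eqia agfqq jchj nurl haji
Final line 6: bfyyw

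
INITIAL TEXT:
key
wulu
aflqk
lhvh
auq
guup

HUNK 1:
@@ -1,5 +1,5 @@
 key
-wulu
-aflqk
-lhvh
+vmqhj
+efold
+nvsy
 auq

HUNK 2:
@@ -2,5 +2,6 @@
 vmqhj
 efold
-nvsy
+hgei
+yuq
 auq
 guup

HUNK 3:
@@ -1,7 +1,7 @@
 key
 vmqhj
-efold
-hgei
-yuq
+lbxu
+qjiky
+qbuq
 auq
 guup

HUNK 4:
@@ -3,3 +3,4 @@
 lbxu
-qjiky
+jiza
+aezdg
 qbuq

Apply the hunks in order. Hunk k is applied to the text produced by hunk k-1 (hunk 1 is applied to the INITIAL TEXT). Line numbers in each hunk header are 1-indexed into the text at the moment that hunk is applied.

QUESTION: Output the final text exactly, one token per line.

Answer: key
vmqhj
lbxu
jiza
aezdg
qbuq
auq
guup

Derivation:
Hunk 1: at line 1 remove [wulu,aflqk,lhvh] add [vmqhj,efold,nvsy] -> 6 lines: key vmqhj efold nvsy auq guup
Hunk 2: at line 2 remove [nvsy] add [hgei,yuq] -> 7 lines: key vmqhj efold hgei yuq auq guup
Hunk 3: at line 1 remove [efold,hgei,yuq] add [lbxu,qjiky,qbuq] -> 7 lines: key vmqhj lbxu qjiky qbuq auq guup
Hunk 4: at line 3 remove [qjiky] add [jiza,aezdg] -> 8 lines: key vmqhj lbxu jiza aezdg qbuq auq guup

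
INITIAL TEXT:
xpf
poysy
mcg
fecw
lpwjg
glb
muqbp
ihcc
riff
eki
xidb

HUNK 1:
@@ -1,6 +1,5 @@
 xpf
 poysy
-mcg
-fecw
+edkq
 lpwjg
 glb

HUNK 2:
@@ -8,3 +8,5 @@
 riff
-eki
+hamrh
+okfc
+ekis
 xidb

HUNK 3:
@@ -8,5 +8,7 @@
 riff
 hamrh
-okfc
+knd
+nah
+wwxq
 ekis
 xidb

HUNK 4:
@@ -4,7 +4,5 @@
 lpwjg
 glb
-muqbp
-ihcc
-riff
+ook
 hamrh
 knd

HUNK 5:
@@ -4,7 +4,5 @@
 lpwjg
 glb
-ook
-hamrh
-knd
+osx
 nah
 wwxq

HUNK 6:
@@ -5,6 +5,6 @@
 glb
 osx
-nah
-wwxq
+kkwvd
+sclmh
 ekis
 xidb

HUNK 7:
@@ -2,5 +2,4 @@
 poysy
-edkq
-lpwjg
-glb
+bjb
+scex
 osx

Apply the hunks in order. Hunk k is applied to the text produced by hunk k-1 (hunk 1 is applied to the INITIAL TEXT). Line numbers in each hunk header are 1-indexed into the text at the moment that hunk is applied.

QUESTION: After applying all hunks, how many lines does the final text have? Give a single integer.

Answer: 9

Derivation:
Hunk 1: at line 1 remove [mcg,fecw] add [edkq] -> 10 lines: xpf poysy edkq lpwjg glb muqbp ihcc riff eki xidb
Hunk 2: at line 8 remove [eki] add [hamrh,okfc,ekis] -> 12 lines: xpf poysy edkq lpwjg glb muqbp ihcc riff hamrh okfc ekis xidb
Hunk 3: at line 8 remove [okfc] add [knd,nah,wwxq] -> 14 lines: xpf poysy edkq lpwjg glb muqbp ihcc riff hamrh knd nah wwxq ekis xidb
Hunk 4: at line 4 remove [muqbp,ihcc,riff] add [ook] -> 12 lines: xpf poysy edkq lpwjg glb ook hamrh knd nah wwxq ekis xidb
Hunk 5: at line 4 remove [ook,hamrh,knd] add [osx] -> 10 lines: xpf poysy edkq lpwjg glb osx nah wwxq ekis xidb
Hunk 6: at line 5 remove [nah,wwxq] add [kkwvd,sclmh] -> 10 lines: xpf poysy edkq lpwjg glb osx kkwvd sclmh ekis xidb
Hunk 7: at line 2 remove [edkq,lpwjg,glb] add [bjb,scex] -> 9 lines: xpf poysy bjb scex osx kkwvd sclmh ekis xidb
Final line count: 9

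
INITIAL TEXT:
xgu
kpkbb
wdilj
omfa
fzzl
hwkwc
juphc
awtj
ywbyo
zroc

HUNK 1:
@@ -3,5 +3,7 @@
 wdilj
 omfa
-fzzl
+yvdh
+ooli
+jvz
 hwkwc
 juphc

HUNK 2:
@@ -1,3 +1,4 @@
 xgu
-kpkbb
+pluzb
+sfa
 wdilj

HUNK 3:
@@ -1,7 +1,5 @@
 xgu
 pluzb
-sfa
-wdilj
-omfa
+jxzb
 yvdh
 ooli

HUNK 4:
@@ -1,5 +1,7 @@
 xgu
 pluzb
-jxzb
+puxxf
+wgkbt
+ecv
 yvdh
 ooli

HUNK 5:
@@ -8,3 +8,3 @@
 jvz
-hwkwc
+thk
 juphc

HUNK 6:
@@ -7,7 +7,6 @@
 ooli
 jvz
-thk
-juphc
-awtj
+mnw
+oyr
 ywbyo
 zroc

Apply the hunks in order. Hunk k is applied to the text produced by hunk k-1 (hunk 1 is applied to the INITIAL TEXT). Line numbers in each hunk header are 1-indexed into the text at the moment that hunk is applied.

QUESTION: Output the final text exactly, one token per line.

Answer: xgu
pluzb
puxxf
wgkbt
ecv
yvdh
ooli
jvz
mnw
oyr
ywbyo
zroc

Derivation:
Hunk 1: at line 3 remove [fzzl] add [yvdh,ooli,jvz] -> 12 lines: xgu kpkbb wdilj omfa yvdh ooli jvz hwkwc juphc awtj ywbyo zroc
Hunk 2: at line 1 remove [kpkbb] add [pluzb,sfa] -> 13 lines: xgu pluzb sfa wdilj omfa yvdh ooli jvz hwkwc juphc awtj ywbyo zroc
Hunk 3: at line 1 remove [sfa,wdilj,omfa] add [jxzb] -> 11 lines: xgu pluzb jxzb yvdh ooli jvz hwkwc juphc awtj ywbyo zroc
Hunk 4: at line 1 remove [jxzb] add [puxxf,wgkbt,ecv] -> 13 lines: xgu pluzb puxxf wgkbt ecv yvdh ooli jvz hwkwc juphc awtj ywbyo zroc
Hunk 5: at line 8 remove [hwkwc] add [thk] -> 13 lines: xgu pluzb puxxf wgkbt ecv yvdh ooli jvz thk juphc awtj ywbyo zroc
Hunk 6: at line 7 remove [thk,juphc,awtj] add [mnw,oyr] -> 12 lines: xgu pluzb puxxf wgkbt ecv yvdh ooli jvz mnw oyr ywbyo zroc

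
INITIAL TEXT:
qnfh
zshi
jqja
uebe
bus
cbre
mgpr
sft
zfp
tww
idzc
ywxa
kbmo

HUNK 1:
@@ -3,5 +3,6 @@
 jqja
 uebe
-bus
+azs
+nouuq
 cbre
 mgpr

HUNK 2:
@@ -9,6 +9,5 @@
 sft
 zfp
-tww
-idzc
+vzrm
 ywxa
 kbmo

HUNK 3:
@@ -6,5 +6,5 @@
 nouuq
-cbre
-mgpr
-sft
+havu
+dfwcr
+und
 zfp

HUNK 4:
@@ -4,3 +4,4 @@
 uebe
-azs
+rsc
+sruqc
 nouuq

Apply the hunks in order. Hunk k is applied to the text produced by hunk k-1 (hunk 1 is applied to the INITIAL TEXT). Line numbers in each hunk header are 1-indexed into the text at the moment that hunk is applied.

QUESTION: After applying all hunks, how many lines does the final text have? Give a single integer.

Answer: 14

Derivation:
Hunk 1: at line 3 remove [bus] add [azs,nouuq] -> 14 lines: qnfh zshi jqja uebe azs nouuq cbre mgpr sft zfp tww idzc ywxa kbmo
Hunk 2: at line 9 remove [tww,idzc] add [vzrm] -> 13 lines: qnfh zshi jqja uebe azs nouuq cbre mgpr sft zfp vzrm ywxa kbmo
Hunk 3: at line 6 remove [cbre,mgpr,sft] add [havu,dfwcr,und] -> 13 lines: qnfh zshi jqja uebe azs nouuq havu dfwcr und zfp vzrm ywxa kbmo
Hunk 4: at line 4 remove [azs] add [rsc,sruqc] -> 14 lines: qnfh zshi jqja uebe rsc sruqc nouuq havu dfwcr und zfp vzrm ywxa kbmo
Final line count: 14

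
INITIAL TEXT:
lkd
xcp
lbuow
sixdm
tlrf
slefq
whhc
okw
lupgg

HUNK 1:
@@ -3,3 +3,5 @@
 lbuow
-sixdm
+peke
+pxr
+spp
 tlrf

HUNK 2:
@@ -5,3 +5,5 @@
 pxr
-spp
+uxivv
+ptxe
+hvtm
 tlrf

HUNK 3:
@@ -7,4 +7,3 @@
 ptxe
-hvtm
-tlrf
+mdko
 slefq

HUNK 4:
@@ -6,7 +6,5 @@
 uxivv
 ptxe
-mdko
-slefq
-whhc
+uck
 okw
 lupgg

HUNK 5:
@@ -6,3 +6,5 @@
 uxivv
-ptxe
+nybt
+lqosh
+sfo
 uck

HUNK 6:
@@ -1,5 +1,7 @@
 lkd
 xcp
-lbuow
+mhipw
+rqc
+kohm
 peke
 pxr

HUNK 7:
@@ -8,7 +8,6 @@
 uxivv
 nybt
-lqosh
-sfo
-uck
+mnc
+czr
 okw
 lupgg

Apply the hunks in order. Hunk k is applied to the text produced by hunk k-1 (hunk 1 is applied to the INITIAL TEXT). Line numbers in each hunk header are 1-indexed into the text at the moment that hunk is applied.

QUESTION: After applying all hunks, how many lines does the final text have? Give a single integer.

Hunk 1: at line 3 remove [sixdm] add [peke,pxr,spp] -> 11 lines: lkd xcp lbuow peke pxr spp tlrf slefq whhc okw lupgg
Hunk 2: at line 5 remove [spp] add [uxivv,ptxe,hvtm] -> 13 lines: lkd xcp lbuow peke pxr uxivv ptxe hvtm tlrf slefq whhc okw lupgg
Hunk 3: at line 7 remove [hvtm,tlrf] add [mdko] -> 12 lines: lkd xcp lbuow peke pxr uxivv ptxe mdko slefq whhc okw lupgg
Hunk 4: at line 6 remove [mdko,slefq,whhc] add [uck] -> 10 lines: lkd xcp lbuow peke pxr uxivv ptxe uck okw lupgg
Hunk 5: at line 6 remove [ptxe] add [nybt,lqosh,sfo] -> 12 lines: lkd xcp lbuow peke pxr uxivv nybt lqosh sfo uck okw lupgg
Hunk 6: at line 1 remove [lbuow] add [mhipw,rqc,kohm] -> 14 lines: lkd xcp mhipw rqc kohm peke pxr uxivv nybt lqosh sfo uck okw lupgg
Hunk 7: at line 8 remove [lqosh,sfo,uck] add [mnc,czr] -> 13 lines: lkd xcp mhipw rqc kohm peke pxr uxivv nybt mnc czr okw lupgg
Final line count: 13

Answer: 13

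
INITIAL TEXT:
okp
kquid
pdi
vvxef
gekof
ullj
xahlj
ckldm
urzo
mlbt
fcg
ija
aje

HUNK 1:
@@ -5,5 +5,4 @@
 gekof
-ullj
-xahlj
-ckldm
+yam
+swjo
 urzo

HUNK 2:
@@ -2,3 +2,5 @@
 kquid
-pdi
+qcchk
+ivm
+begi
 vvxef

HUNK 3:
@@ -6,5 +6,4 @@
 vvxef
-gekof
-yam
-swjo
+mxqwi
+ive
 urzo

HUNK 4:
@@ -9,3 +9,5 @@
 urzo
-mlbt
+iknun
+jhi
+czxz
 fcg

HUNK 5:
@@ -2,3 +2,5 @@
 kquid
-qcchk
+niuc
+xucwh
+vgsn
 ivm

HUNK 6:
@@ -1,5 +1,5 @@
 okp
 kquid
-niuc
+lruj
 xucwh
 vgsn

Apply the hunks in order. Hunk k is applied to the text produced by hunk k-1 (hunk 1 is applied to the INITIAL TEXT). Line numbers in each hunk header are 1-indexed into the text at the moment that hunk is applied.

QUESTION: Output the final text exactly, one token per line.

Hunk 1: at line 5 remove [ullj,xahlj,ckldm] add [yam,swjo] -> 12 lines: okp kquid pdi vvxef gekof yam swjo urzo mlbt fcg ija aje
Hunk 2: at line 2 remove [pdi] add [qcchk,ivm,begi] -> 14 lines: okp kquid qcchk ivm begi vvxef gekof yam swjo urzo mlbt fcg ija aje
Hunk 3: at line 6 remove [gekof,yam,swjo] add [mxqwi,ive] -> 13 lines: okp kquid qcchk ivm begi vvxef mxqwi ive urzo mlbt fcg ija aje
Hunk 4: at line 9 remove [mlbt] add [iknun,jhi,czxz] -> 15 lines: okp kquid qcchk ivm begi vvxef mxqwi ive urzo iknun jhi czxz fcg ija aje
Hunk 5: at line 2 remove [qcchk] add [niuc,xucwh,vgsn] -> 17 lines: okp kquid niuc xucwh vgsn ivm begi vvxef mxqwi ive urzo iknun jhi czxz fcg ija aje
Hunk 6: at line 1 remove [niuc] add [lruj] -> 17 lines: okp kquid lruj xucwh vgsn ivm begi vvxef mxqwi ive urzo iknun jhi czxz fcg ija aje

Answer: okp
kquid
lruj
xucwh
vgsn
ivm
begi
vvxef
mxqwi
ive
urzo
iknun
jhi
czxz
fcg
ija
aje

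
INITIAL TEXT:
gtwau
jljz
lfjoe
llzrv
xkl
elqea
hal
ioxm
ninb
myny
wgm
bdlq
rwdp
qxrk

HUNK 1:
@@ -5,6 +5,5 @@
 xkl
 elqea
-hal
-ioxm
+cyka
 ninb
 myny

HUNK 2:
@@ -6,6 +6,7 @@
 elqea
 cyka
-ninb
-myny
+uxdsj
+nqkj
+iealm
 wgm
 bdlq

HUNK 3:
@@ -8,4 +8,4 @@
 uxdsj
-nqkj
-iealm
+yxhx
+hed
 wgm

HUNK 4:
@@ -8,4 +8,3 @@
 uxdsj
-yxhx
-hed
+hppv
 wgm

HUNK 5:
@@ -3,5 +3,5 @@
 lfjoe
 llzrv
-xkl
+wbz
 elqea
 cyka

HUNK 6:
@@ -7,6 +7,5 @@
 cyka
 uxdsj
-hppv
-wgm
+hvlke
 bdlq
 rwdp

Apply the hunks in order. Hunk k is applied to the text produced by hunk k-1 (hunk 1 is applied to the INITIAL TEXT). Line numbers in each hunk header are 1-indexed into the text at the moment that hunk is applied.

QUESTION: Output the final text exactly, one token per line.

Hunk 1: at line 5 remove [hal,ioxm] add [cyka] -> 13 lines: gtwau jljz lfjoe llzrv xkl elqea cyka ninb myny wgm bdlq rwdp qxrk
Hunk 2: at line 6 remove [ninb,myny] add [uxdsj,nqkj,iealm] -> 14 lines: gtwau jljz lfjoe llzrv xkl elqea cyka uxdsj nqkj iealm wgm bdlq rwdp qxrk
Hunk 3: at line 8 remove [nqkj,iealm] add [yxhx,hed] -> 14 lines: gtwau jljz lfjoe llzrv xkl elqea cyka uxdsj yxhx hed wgm bdlq rwdp qxrk
Hunk 4: at line 8 remove [yxhx,hed] add [hppv] -> 13 lines: gtwau jljz lfjoe llzrv xkl elqea cyka uxdsj hppv wgm bdlq rwdp qxrk
Hunk 5: at line 3 remove [xkl] add [wbz] -> 13 lines: gtwau jljz lfjoe llzrv wbz elqea cyka uxdsj hppv wgm bdlq rwdp qxrk
Hunk 6: at line 7 remove [hppv,wgm] add [hvlke] -> 12 lines: gtwau jljz lfjoe llzrv wbz elqea cyka uxdsj hvlke bdlq rwdp qxrk

Answer: gtwau
jljz
lfjoe
llzrv
wbz
elqea
cyka
uxdsj
hvlke
bdlq
rwdp
qxrk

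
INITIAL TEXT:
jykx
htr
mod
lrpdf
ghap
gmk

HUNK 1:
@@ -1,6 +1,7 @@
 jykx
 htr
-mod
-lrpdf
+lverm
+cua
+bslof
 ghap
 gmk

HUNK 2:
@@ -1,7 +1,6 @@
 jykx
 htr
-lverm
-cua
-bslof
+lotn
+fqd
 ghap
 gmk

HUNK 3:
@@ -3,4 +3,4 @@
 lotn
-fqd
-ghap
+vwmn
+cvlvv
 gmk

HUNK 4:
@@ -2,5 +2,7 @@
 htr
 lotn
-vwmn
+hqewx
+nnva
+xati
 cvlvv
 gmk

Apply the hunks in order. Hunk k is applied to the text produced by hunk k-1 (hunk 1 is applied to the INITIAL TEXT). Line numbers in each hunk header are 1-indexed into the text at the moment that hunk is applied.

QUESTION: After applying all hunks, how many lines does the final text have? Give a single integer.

Hunk 1: at line 1 remove [mod,lrpdf] add [lverm,cua,bslof] -> 7 lines: jykx htr lverm cua bslof ghap gmk
Hunk 2: at line 1 remove [lverm,cua,bslof] add [lotn,fqd] -> 6 lines: jykx htr lotn fqd ghap gmk
Hunk 3: at line 3 remove [fqd,ghap] add [vwmn,cvlvv] -> 6 lines: jykx htr lotn vwmn cvlvv gmk
Hunk 4: at line 2 remove [vwmn] add [hqewx,nnva,xati] -> 8 lines: jykx htr lotn hqewx nnva xati cvlvv gmk
Final line count: 8

Answer: 8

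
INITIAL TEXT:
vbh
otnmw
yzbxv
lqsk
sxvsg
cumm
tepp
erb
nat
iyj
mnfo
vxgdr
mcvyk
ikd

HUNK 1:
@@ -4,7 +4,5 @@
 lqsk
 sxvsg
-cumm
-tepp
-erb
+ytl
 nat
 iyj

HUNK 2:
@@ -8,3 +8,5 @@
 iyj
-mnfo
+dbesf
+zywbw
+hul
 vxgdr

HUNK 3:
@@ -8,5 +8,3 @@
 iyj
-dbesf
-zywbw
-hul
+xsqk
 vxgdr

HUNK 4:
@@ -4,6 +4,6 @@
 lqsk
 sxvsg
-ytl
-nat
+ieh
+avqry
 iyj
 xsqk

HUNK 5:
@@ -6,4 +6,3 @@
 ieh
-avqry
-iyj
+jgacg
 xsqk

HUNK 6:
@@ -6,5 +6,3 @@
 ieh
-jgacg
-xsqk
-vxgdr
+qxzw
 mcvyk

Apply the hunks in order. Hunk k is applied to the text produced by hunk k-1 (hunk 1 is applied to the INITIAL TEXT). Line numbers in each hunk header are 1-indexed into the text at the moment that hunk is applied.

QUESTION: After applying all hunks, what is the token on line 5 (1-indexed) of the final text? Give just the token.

Hunk 1: at line 4 remove [cumm,tepp,erb] add [ytl] -> 12 lines: vbh otnmw yzbxv lqsk sxvsg ytl nat iyj mnfo vxgdr mcvyk ikd
Hunk 2: at line 8 remove [mnfo] add [dbesf,zywbw,hul] -> 14 lines: vbh otnmw yzbxv lqsk sxvsg ytl nat iyj dbesf zywbw hul vxgdr mcvyk ikd
Hunk 3: at line 8 remove [dbesf,zywbw,hul] add [xsqk] -> 12 lines: vbh otnmw yzbxv lqsk sxvsg ytl nat iyj xsqk vxgdr mcvyk ikd
Hunk 4: at line 4 remove [ytl,nat] add [ieh,avqry] -> 12 lines: vbh otnmw yzbxv lqsk sxvsg ieh avqry iyj xsqk vxgdr mcvyk ikd
Hunk 5: at line 6 remove [avqry,iyj] add [jgacg] -> 11 lines: vbh otnmw yzbxv lqsk sxvsg ieh jgacg xsqk vxgdr mcvyk ikd
Hunk 6: at line 6 remove [jgacg,xsqk,vxgdr] add [qxzw] -> 9 lines: vbh otnmw yzbxv lqsk sxvsg ieh qxzw mcvyk ikd
Final line 5: sxvsg

Answer: sxvsg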